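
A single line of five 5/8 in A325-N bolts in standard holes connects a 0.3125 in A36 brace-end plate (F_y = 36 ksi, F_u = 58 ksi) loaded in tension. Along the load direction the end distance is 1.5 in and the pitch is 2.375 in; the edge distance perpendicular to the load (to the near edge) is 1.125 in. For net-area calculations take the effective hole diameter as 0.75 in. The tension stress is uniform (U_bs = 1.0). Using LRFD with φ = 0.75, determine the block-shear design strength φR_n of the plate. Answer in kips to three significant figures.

65.9 kips

Shear plane L_v = 1.5 + 4·2.375 = 11 in; A_gv = 11 × 0.3125 = 3.438 in².
A_nv = (11 − 4.5·0.75) × 0.3125 = 2.383 in².
A_nt = (1.125 − 0.5·0.75) × 0.3125 = 0.2344 in².
0.6 F_u A_nv = 82.92 kips; 0.6 F_y A_gv = 74.25 kips → shear yielding governs the shear term.
R_n = 74.25 + 1.0 × 58 × 0.2344 = 87.84 kips.
Design strength φR_n = 0.75 × 87.84 = 65.9 kips.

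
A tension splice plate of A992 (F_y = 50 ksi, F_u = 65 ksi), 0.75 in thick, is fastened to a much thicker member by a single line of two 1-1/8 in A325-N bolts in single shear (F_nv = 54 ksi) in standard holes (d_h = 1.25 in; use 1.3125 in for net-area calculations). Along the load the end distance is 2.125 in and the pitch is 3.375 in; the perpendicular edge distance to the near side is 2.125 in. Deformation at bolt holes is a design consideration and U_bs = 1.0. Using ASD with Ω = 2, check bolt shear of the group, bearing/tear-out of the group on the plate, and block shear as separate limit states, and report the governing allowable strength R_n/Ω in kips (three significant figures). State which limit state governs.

Bolt shear: A_b = π·1.125²/4 = 0.994 in²; R_n = 54 × 0.994 × 2 × 1 = 107.4 kips → 107.4 / 2 = 53.7 kips.
Bearing: edge l_c = 1.5, r_n = 87.75 kips; interior l_c = 2.125, r_n = 124.3 kips; R_n = 87.75 + 1·124.3 = 212.1 kips → 106 kips.
Block shear: A_gv = 4.125, A_nv = 2.648, A_nt = 1.102 in²; R_n = min(0.6F_uA_nv, 0.6F_yA_gv) + U_bs·F_u·A_nt = 174.9 kips → 87.4 kips.
Bolt shear governs: 53.7 kips.

53.7 kips (bolt shear governs)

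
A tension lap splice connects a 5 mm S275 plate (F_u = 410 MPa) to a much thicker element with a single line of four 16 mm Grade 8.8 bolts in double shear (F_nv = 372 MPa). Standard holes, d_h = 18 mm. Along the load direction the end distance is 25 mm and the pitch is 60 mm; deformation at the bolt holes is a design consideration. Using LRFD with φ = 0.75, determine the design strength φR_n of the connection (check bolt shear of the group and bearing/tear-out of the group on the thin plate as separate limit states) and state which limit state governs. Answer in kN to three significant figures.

Bolt shear: A_b = π·16²/4 = 201.1 mm²; R_n = 372 × 201.1 × 4 × 2 / 1000 = 598.4 kN → 0.75 × 598.4 = 449 kN.
Bearing (1.2 l_c t F_u ≤ 2.4 d t F_u): upper limit = 2.4·16·5·410 / 1000 = 78.72 kN.
  Edge l_c = 25 − 18/2 = 16 → r_n = 39.36 kN; interior l_c = 60 − 18 = 42 → r_n = 78.72 kN.
  R_n,bearing = 1·39.36 + 3·78.72 = 275.5 kN → 0.75 × 275.5 = 207 kN.
Bearing governs: 207 kN.

207 kN (bearing governs)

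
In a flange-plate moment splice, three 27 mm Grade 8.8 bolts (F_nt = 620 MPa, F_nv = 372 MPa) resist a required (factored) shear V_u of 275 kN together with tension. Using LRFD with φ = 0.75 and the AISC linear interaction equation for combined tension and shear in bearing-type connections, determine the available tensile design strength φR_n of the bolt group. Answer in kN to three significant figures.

A_b = π·27²/4 = 572.6 mm²; f_rv = 275 × 1000 / (3 × 572.6) = 160.1 MPa.
F'_nt = 1.3 F_nt − (F_nt / φF_nv) f_rv = 1.3·620 − (620/(0.75·372))·160.1 = 450.2 MPa, capped at F_nt → F'_nt = 450.2 MPa.
R_n = F'_nt · A_b · n = 450.2 × 572.6 × 3 / 1000 = 773.3 kN.
Design strength φR_n = 0.75 × 773.3 = 580 kN.

580 kN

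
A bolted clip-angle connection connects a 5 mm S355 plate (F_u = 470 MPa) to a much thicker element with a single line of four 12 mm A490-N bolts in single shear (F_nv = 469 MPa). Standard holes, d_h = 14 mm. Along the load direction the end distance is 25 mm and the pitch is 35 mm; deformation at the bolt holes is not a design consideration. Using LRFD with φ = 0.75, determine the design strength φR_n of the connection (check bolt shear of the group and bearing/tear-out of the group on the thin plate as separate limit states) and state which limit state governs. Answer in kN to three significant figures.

Bolt shear: A_b = π·12²/4 = 113.1 mm²; R_n = 469 × 113.1 × 4 × 1 / 1000 = 212.2 kN → 0.75 × 212.2 = 159 kN.
Bearing (1.5 l_c t F_u ≤ 3.0 d t F_u): upper limit = 3.0·12·5·470 / 1000 = 84.6 kN.
  Edge l_c = 25 − 14/2 = 18 → r_n = 63.45 kN; interior l_c = 35 − 14 = 21 → r_n = 74.03 kN.
  R_n,bearing = 1·63.45 + 3·74.03 = 285.5 kN → 0.75 × 285.5 = 214 kN.
Bolt shear governs: 159 kN.

159 kN (bolt shear governs)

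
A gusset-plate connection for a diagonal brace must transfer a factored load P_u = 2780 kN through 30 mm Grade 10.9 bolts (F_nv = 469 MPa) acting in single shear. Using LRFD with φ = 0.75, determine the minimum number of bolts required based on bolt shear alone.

A_b = π·30²/4 = 706.9 mm².
Per-bolt design strength φR_n = 0.75 × 469 × 706.9 × 1 / 1000 = 248.6 kN.
n ≥ 2780 / 248.6 = 11.18 → use 12 bolts.

12 bolts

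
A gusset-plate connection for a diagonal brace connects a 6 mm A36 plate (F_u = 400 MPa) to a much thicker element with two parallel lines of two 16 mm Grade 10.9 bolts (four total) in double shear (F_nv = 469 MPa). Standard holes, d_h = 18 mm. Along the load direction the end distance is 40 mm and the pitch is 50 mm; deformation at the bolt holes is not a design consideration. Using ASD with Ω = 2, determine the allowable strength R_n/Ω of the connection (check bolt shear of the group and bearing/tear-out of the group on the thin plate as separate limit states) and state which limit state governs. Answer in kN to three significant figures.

227 kN (bearing governs)

Bolt shear: A_b = π·16²/4 = 201.1 mm²; R_n = 469 × 201.1 × 4 × 2 / 1000 = 754.4 kN → 754.4 / 2 = 377 kN.
Bearing (1.5 l_c t F_u ≤ 3.0 d t F_u): upper limit = 3.0·16·6·400 / 1000 = 115.2 kN.
  Edge l_c = 40 − 18/2 = 31 → r_n = 111.6 kN; interior l_c = 50 − 18 = 32 → r_n = 115.2 kN.
  R_n,bearing = 2·111.6 + 2·115.2 = 453.6 kN → 453.6 / 2 = 227 kN.
Bearing governs: 227 kN.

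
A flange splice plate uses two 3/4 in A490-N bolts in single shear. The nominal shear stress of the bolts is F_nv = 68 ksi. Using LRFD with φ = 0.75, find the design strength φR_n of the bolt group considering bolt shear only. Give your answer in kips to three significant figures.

45.1 kips

A_b = π × 0.75² / 4 = 0.4418 in².
R_n = F_nv · A_b · n · n_s = 68 × 0.4418 × 2 × 1 = 60.08 kips.
Design strength φR_n = 0.75 × 60.08 = 45.1 kips.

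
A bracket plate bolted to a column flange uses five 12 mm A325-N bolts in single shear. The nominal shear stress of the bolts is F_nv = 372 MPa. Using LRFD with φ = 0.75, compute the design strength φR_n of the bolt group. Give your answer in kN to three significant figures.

A_b = π × 12² / 4 = 113.1 mm².
R_n = F_nv · A_b · n · n_s = 372 × 113.1 × 5 × 1 / 1000 = 210.4 kN.
Design strength φR_n = 0.75 × 210.4 = 158 kN.

158 kN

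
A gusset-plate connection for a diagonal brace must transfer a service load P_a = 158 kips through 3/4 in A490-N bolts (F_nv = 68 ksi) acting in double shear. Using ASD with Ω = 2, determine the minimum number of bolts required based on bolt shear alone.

6 bolts

A_b = π·0.75²/4 = 0.4418 in².
Per-bolt allowable strength R_n/Ω = 68 × 0.4418 × 2 / 2 = 30.04 kips.
n ≥ 158 / 30.04 = 5.259 → use 6 bolts.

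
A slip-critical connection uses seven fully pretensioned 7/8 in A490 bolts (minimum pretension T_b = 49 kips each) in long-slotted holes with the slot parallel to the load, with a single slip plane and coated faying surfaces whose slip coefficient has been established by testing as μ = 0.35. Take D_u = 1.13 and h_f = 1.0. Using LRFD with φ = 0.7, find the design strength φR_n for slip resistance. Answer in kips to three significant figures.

R_n = μ · D_u · h_f · T_b · n_s · n_b = 0.35 × 1.13 × 1.0 × 49 × 1 × 7 = 135.7 kips.
Design strength φR_n = 0.7 × 135.7 = 95 kips.

95 kips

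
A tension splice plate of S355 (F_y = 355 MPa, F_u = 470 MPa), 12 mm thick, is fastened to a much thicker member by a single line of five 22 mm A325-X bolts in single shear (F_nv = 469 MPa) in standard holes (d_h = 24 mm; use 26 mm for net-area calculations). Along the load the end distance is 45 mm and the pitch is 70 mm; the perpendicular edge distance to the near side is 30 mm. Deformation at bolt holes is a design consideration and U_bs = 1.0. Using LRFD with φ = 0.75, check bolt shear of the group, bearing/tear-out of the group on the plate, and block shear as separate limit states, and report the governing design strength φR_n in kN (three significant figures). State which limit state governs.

600 kN (block shear governs)

Bolt shear: A_b = π·22²/4 = 380.1 mm²; R_n = 469 × 380.1 × 5 × 1 / 1000 = 891.4 kN → 0.75 × 891.4 = 669 kN.
Bearing: edge l_c = 33, r_n = 223.3 kN; interior l_c = 46, r_n = 297.8 kN; R_n = 223.3 + 4·297.8 = 1415 kN → 1060 kN.
Block shear: A_gv = 3900, A_nv = 2496, A_nt = 204 mm²; R_n = min(0.6F_uA_nv, 0.6F_yA_gv) + U_bs·F_u·A_nt = 799.8 kN → 600 kN.
Block shear governs: 600 kN.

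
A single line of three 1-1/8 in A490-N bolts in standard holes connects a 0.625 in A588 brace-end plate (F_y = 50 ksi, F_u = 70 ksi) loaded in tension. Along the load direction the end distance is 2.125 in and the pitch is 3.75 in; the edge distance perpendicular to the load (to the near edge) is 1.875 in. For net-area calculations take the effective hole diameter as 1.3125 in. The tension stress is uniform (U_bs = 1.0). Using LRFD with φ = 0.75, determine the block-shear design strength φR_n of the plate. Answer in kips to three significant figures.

165 kips

Shear plane L_v = 2.125 + 2·3.75 = 9.625 in; A_gv = 9.625 × 0.625 = 6.016 in².
A_nv = (9.625 − 2.5·1.3125) × 0.625 = 3.965 in².
A_nt = (1.875 − 0.5·1.3125) × 0.625 = 0.7617 in².
0.6 F_u A_nv = 166.5 kips; 0.6 F_y A_gv = 180.5 kips → shear rupture governs the shear term.
R_n = 166.5 + 1.0 × 70 × 0.7617 = 219.8 kips.
Design strength φR_n = 0.75 × 219.8 = 165 kips.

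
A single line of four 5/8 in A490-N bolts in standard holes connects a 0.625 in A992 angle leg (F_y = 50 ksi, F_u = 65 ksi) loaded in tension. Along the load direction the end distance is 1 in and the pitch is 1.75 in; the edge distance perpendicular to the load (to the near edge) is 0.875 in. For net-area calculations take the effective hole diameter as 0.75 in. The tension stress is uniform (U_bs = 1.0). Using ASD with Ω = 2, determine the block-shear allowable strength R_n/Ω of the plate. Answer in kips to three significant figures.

54.3 kips

Shear plane L_v = 1 + 3·1.75 = 6.25 in; A_gv = 6.25 × 0.625 = 3.906 in².
A_nv = (6.25 − 3.5·0.75) × 0.625 = 2.266 in².
A_nt = (0.875 − 0.5·0.75) × 0.625 = 0.3125 in².
0.6 F_u A_nv = 88.36 kips; 0.6 F_y A_gv = 117.2 kips → shear rupture governs the shear term.
R_n = 88.36 + 1.0 × 65 × 0.3125 = 108.7 kips.
Allowable strength R_n/Ω = 108.7 / 2 = 54.3 kips.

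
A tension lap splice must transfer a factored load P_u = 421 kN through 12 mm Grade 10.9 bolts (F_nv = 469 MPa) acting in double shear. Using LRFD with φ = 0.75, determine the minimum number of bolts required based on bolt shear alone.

A_b = π·12²/4 = 113.1 mm².
Per-bolt design strength φR_n = 0.75 × 469 × 113.1 × 2 / 1000 = 79.56 kN.
n ≥ 421 / 79.56 = 5.291 → use 6 bolts.

6 bolts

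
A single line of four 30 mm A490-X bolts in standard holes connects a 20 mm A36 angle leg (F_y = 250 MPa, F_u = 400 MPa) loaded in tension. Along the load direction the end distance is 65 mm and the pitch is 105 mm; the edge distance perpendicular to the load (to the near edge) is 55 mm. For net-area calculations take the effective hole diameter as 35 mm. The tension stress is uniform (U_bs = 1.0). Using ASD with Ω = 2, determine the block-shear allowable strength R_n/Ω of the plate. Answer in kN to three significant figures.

Shear plane L_v = 65 + 3·105 = 380 mm; A_gv = 380 × 20 = 7600 mm².
A_nv = (380 − 3.5·35) × 20 = 5150 mm².
A_nt = (55 − 0.5·35) × 20 = 750 mm².
0.6 F_u A_nv = 1236 kN; 0.6 F_y A_gv = 1140 kN → shear yielding governs the shear term.
R_n = 1140 + 1.0 × 400 × 750 / 1000 = 1440 kN.
Allowable strength R_n/Ω = 1440 / 2 = 720 kN.

720 kN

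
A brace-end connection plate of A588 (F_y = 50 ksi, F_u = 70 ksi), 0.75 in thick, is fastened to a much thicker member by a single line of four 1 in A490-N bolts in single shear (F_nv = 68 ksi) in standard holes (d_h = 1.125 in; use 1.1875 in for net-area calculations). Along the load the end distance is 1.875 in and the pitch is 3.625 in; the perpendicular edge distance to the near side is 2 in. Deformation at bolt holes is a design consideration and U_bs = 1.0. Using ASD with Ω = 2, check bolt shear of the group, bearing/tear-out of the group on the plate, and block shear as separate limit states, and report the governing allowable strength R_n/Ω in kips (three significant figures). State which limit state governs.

107 kips (bolt shear governs)

Bolt shear: A_b = π·1²/4 = 0.7854 in²; R_n = 68 × 0.7854 × 4 × 1 = 213.6 kips → 213.6 / 2 = 107 kips.
Bearing: edge l_c = 1.312, r_n = 82.69 kips; interior l_c = 2.5, r_n = 126 kips; R_n = 82.69 + 3·126 = 460.7 kips → 230 kips.
Block shear: A_gv = 9.562, A_nv = 6.445, A_nt = 1.055 in²; R_n = min(0.6F_uA_nv, 0.6F_yA_gv) + U_bs·F_u·A_nt = 344.5 kips → 172 kips.
Bolt shear governs: 107 kips.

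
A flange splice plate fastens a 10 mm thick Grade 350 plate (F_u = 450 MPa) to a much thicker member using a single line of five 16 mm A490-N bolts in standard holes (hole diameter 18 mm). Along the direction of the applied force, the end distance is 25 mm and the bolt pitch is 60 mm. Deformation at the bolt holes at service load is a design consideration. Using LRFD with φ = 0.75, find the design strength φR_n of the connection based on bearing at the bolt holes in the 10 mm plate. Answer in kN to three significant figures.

Per bolt r_n = 1.2 l_c t F_u ≤ 2.4 d t F_u; upper limit = 2.4 × 16 × 10 × 450 / 1000 = 172.8 kN.
Edge bolt: l_c = 25 − 18/2 = 16 mm → 1.2 × 16 × 10 × 450 / 1000 = 86.4 → r_n = 86.4 kN.
Interior bolts: l_c = 60 − 18 = 42 mm → 1.2 × 42 × 10 × 450 / 1000 = 226.8 → r_n = 172.8 kN.
R_n = 1 × 86.4 + 4 × 172.8 = 777.6 kN.
Design strength φR_n = 0.75 × 777.6 = 583 kN.

583 kN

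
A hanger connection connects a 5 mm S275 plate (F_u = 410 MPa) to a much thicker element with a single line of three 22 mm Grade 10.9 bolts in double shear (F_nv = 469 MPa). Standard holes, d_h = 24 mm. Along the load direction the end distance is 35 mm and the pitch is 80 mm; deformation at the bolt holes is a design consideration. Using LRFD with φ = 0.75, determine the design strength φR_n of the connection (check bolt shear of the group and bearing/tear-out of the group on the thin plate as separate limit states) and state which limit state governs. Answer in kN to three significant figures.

Bolt shear: A_b = π·22²/4 = 380.1 mm²; R_n = 469 × 380.1 × 3 × 2 / 1000 = 1070 kN → 0.75 × 1070 = 802 kN.
Bearing (1.2 l_c t F_u ≤ 2.4 d t F_u): upper limit = 2.4·22·5·410 / 1000 = 108.2 kN.
  Edge l_c = 35 − 24/2 = 23 → r_n = 56.58 kN; interior l_c = 80 − 24 = 56 → r_n = 108.2 kN.
  R_n,bearing = 1·56.58 + 2·108.2 = 273.1 kN → 0.75 × 273.1 = 205 kN.
Bearing governs: 205 kN.

205 kN (bearing governs)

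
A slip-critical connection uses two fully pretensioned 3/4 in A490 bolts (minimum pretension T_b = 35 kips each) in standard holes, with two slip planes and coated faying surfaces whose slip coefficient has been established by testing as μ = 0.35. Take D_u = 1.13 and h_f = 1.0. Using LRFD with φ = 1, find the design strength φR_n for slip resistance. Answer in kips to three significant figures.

R_n = μ · D_u · h_f · T_b · n_s · n_b = 0.35 × 1.13 × 1.0 × 35 × 2 × 2 = 55.37 kips.
Design strength φR_n = 1 × 55.37 = 55.4 kips.

55.4 kips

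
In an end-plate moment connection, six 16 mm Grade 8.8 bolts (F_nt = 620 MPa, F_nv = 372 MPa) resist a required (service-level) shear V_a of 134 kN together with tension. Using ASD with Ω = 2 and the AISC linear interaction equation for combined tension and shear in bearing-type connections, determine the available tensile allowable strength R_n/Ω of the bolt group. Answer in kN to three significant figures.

263 kN

A_b = π·16²/4 = 201.1 mm²; f_rv = 134 × 1000 / (6 × 201.1) = 111.1 MPa.
F'_nt = 1.3 F_nt − (Ω F_nt / F_nv) f_rv = 1.3·620 − (2·620/372)·111.1 = 435.7 MPa, capped at F_nt → F'_nt = 435.7 MPa.
R_n = F'_nt · A_b · n = 435.7 × 201.1 × 6 / 1000 = 525.7 kN.
Allowable strength R_n/Ω = 525.7 / 2 = 263 kN.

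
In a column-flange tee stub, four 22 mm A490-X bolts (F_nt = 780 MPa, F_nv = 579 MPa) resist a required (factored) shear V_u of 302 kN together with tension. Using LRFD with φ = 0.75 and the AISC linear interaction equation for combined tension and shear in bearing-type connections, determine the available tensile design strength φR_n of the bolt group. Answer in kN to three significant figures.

A_b = π·22²/4 = 380.1 mm²; f_rv = 302 × 1000 / (4 × 380.1) = 198.6 MPa.
F'_nt = 1.3 F_nt − (F_nt / φF_nv) f_rv = 1.3·780 − (780/(0.75·579))·198.6 = 657.2 MPa, capped at F_nt → F'_nt = 657.2 MPa.
R_n = F'_nt · A_b · n = 657.2 × 380.1 × 4 / 1000 = 999.4 kN.
Design strength φR_n = 0.75 × 999.4 = 750 kN.

750 kN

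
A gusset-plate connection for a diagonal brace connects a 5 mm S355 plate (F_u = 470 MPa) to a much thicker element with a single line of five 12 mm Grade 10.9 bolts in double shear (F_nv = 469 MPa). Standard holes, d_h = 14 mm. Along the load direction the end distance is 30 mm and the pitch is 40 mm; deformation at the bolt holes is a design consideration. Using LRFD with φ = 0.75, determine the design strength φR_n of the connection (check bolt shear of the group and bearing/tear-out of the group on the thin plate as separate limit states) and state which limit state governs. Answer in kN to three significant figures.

252 kN (bearing governs)

Bolt shear: A_b = π·12²/4 = 113.1 mm²; R_n = 469 × 113.1 × 5 × 2 / 1000 = 530.4 kN → 0.75 × 530.4 = 398 kN.
Bearing (1.2 l_c t F_u ≤ 2.4 d t F_u): upper limit = 2.4·12·5·470 / 1000 = 67.68 kN.
  Edge l_c = 30 − 14/2 = 23 → r_n = 64.86 kN; interior l_c = 40 − 14 = 26 → r_n = 67.68 kN.
  R_n,bearing = 1·64.86 + 4·67.68 = 335.6 kN → 0.75 × 335.6 = 252 kN.
Bearing governs: 252 kN.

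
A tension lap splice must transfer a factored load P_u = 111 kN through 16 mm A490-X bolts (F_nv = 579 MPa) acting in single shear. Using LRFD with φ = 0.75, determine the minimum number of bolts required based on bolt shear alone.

2 bolts

A_b = π·16²/4 = 201.1 mm².
Per-bolt design strength φR_n = 0.75 × 579 × 201.1 × 1 / 1000 = 87.31 kN.
n ≥ 111 / 87.31 = 1.271 → use 2 bolts.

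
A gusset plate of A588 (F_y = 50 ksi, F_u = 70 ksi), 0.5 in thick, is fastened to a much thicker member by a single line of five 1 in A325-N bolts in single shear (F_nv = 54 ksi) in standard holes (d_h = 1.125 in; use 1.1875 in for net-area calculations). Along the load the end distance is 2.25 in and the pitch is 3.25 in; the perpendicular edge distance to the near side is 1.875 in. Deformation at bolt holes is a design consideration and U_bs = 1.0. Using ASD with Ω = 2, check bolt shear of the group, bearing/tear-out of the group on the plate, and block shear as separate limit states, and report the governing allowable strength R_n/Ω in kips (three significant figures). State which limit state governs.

106 kips (bolt shear governs)

Bolt shear: A_b = π·1²/4 = 0.7854 in²; R_n = 54 × 0.7854 × 5 × 1 = 212.1 kips → 212.1 / 2 = 106 kips.
Bearing: edge l_c = 1.688, r_n = 70.88 kips; interior l_c = 2.125, r_n = 84 kips; R_n = 70.88 + 4·84 = 406.9 kips → 203 kips.
Block shear: A_gv = 7.625, A_nv = 4.953, A_nt = 0.6406 in²; R_n = min(0.6F_uA_nv, 0.6F_yA_gv) + U_bs·F_u·A_nt = 252.9 kips → 126 kips.
Bolt shear governs: 106 kips.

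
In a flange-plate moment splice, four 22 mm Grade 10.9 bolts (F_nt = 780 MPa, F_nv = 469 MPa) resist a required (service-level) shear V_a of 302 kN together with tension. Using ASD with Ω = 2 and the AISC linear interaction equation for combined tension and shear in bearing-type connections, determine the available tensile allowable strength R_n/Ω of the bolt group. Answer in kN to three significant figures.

A_b = π·22²/4 = 380.1 mm²; f_rv = 302 × 1000 / (4 × 380.1) = 198.6 MPa.
F'_nt = 1.3 F_nt − (Ω F_nt / F_nv) f_rv = 1.3·780 − (2·780/469)·198.6 = 353.4 MPa, capped at F_nt → F'_nt = 353.4 MPa.
R_n = F'_nt · A_b · n = 353.4 × 380.1 × 4 / 1000 = 537.3 kN.
Allowable strength R_n/Ω = 537.3 / 2 = 269 kN.

269 kN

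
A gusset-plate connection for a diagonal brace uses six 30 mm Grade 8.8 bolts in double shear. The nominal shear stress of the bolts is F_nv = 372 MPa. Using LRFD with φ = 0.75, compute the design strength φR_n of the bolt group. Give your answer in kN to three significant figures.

2370 kN

A_b = π × 30² / 4 = 706.9 mm².
R_n = F_nv · A_b · n · n_s = 372 × 706.9 × 6 × 2 / 1000 = 3155 kN.
Design strength φR_n = 0.75 × 3155 = 2370 kN.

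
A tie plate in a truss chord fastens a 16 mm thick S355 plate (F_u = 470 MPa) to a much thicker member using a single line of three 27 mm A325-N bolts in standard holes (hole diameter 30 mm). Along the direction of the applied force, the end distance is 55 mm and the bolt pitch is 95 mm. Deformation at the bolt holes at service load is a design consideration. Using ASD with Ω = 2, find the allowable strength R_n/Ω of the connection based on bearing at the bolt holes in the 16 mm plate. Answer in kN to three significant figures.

Per bolt r_n = 1.2 l_c t F_u ≤ 2.4 d t F_u; upper limit = 2.4 × 27 × 16 × 470 / 1000 = 487.3 kN.
Edge bolt: l_c = 55 − 30/2 = 40 mm → 1.2 × 40 × 16 × 470 / 1000 = 361 → r_n = 361 kN.
Interior bolts: l_c = 95 − 30 = 65 mm → 1.2 × 65 × 16 × 470 / 1000 = 586.6 → r_n = 487.3 kN.
R_n = 1 × 361 + 2 × 487.3 = 1336 kN.
Allowable strength R_n/Ω = 1336 / 2 = 668 kN.

668 kN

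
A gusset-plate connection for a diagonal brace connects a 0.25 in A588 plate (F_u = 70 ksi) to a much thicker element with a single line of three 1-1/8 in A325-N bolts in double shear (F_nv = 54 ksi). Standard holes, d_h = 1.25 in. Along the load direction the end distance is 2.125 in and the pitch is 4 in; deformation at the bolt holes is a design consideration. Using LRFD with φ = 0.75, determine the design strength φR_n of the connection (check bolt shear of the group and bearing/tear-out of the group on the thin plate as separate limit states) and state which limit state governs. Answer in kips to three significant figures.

Bolt shear: A_b = π·1.125²/4 = 0.994 in²; R_n = 54 × 0.994 × 3 × 2 = 322.1 kips → 0.75 × 322.1 = 242 kips.
Bearing (1.2 l_c t F_u ≤ 2.4 d t F_u): upper limit = 2.4·1.125·0.25·70 = 47.25 kips.
  Edge l_c = 2.125 − 1.25/2 = 1.5 → r_n = 31.5 kips; interior l_c = 4 − 1.25 = 2.75 → r_n = 47.25 kips.
  R_n,bearing = 1·31.5 + 2·47.25 = 126 kips → 0.75 × 126 = 94.5 kips.
Bearing governs: 94.5 kips.

94.5 kips (bearing governs)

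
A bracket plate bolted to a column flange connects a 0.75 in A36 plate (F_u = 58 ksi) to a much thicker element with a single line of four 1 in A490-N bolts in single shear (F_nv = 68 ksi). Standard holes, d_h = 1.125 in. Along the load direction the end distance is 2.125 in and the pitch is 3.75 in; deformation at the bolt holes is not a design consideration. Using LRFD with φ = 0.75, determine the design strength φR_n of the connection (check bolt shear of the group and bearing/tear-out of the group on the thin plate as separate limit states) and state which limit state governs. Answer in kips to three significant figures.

160 kips (bolt shear governs)

Bolt shear: A_b = π·1²/4 = 0.7854 in²; R_n = 68 × 0.7854 × 4 × 1 = 213.6 kips → 0.75 × 213.6 = 160 kips.
Bearing (1.5 l_c t F_u ≤ 3.0 d t F_u): upper limit = 3.0·1·0.75·58 = 130.5 kips.
  Edge l_c = 2.125 − 1.125/2 = 1.562 → r_n = 102 kips; interior l_c = 3.75 − 1.125 = 2.625 → r_n = 130.5 kips.
  R_n,bearing = 1·102 + 3·130.5 = 493.5 kips → 0.75 × 493.5 = 370 kips.
Bolt shear governs: 160 kips.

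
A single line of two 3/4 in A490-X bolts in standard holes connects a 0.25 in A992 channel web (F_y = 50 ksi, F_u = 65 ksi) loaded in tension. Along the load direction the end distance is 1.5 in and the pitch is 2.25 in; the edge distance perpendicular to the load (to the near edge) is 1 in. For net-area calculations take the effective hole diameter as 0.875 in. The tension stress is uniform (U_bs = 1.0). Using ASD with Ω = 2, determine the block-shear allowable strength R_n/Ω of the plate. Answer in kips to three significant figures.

16.5 kips

Shear plane L_v = 1.5 + 1·2.25 = 3.75 in; A_gv = 3.75 × 0.25 = 0.9375 in².
A_nv = (3.75 − 1.5·0.875) × 0.25 = 0.6094 in².
A_nt = (1 − 0.5·0.875) × 0.25 = 0.1406 in².
0.6 F_u A_nv = 23.77 kips; 0.6 F_y A_gv = 28.12 kips → shear rupture governs the shear term.
R_n = 23.77 + 1.0 × 65 × 0.1406 = 32.91 kips.
Allowable strength R_n/Ω = 32.91 / 2 = 16.5 kips.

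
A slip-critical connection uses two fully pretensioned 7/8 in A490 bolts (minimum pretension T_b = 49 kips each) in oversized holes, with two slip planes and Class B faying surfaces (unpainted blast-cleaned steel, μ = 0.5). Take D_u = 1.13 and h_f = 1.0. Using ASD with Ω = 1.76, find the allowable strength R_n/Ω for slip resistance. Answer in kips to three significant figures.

R_n = μ · D_u · h_f · T_b · n_s · n_b = 0.5 × 1.13 × 1.0 × 49 × 2 × 2 = 110.7 kips.
Allowable strength R_n/Ω = 110.7 / 1.76 = 62.9 kips.

62.9 kips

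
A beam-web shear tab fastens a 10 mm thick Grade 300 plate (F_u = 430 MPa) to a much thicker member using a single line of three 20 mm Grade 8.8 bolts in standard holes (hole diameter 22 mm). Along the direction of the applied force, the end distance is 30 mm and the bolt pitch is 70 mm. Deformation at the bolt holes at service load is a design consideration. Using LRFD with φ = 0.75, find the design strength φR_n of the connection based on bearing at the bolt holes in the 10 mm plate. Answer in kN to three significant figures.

383 kN

Per bolt r_n = 1.2 l_c t F_u ≤ 2.4 d t F_u; upper limit = 2.4 × 20 × 10 × 430 / 1000 = 206.4 kN.
Edge bolt: l_c = 30 − 22/2 = 19 mm → 1.2 × 19 × 10 × 430 / 1000 = 98.04 → r_n = 98.04 kN.
Interior bolts: l_c = 70 − 22 = 48 mm → 1.2 × 48 × 10 × 430 / 1000 = 247.7 → r_n = 206.4 kN.
R_n = 1 × 98.04 + 2 × 206.4 = 510.8 kN.
Design strength φR_n = 0.75 × 510.8 = 383 kN.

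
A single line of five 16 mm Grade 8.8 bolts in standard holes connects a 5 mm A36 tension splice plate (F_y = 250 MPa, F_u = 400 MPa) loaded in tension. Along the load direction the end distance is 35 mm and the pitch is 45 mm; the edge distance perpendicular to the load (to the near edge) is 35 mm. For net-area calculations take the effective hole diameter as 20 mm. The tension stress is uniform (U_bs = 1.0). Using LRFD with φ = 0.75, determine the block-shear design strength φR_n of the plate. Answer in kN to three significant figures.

150 kN

Shear plane L_v = 35 + 4·45 = 215 mm; A_gv = 215 × 5 = 1075 mm².
A_nv = (215 − 4.5·20) × 5 = 625 mm².
A_nt = (35 − 0.5·20) × 5 = 125 mm².
0.6 F_u A_nv = 150 kN; 0.6 F_y A_gv = 161.2 kN → shear rupture governs the shear term.
R_n = 150 + 1.0 × 400 × 125 / 1000 = 200 kN.
Design strength φR_n = 0.75 × 200 = 150 kN.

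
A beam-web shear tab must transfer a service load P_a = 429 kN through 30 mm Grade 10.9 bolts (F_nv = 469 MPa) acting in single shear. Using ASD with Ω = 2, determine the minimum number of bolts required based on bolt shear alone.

A_b = π·30²/4 = 706.9 mm².
Per-bolt allowable strength R_n/Ω = 469 × 706.9 × 1 / 1000 / 2 = 165.8 kN.
n ≥ 429 / 165.8 = 2.588 → use 3 bolts.

3 bolts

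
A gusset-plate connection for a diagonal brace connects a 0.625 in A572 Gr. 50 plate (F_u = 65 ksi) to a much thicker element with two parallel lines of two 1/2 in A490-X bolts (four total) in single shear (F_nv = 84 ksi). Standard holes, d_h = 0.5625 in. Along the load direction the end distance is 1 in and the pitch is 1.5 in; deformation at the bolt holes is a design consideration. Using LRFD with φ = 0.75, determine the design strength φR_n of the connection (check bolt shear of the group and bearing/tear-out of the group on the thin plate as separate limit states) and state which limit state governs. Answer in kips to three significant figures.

49.5 kips (bolt shear governs)

Bolt shear: A_b = π·0.5²/4 = 0.1963 in²; R_n = 84 × 0.1963 × 4 × 1 = 65.97 kips → 0.75 × 65.97 = 49.5 kips.
Bearing (1.2 l_c t F_u ≤ 2.4 d t F_u): upper limit = 2.4·0.5·0.625·65 = 48.75 kips.
  Edge l_c = 1 − 0.5625/2 = 0.7188 → r_n = 35.04 kips; interior l_c = 1.5 − 0.5625 = 0.9375 → r_n = 45.7 kips.
  R_n,bearing = 2·35.04 + 2·45.7 = 161.5 kips → 0.75 × 161.5 = 121 kips.
Bolt shear governs: 49.5 kips.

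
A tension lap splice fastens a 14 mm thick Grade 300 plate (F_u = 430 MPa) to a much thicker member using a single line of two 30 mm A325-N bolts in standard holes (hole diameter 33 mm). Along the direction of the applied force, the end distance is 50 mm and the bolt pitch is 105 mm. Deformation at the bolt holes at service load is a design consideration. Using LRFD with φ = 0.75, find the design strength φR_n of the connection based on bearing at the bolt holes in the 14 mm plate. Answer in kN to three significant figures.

507 kN

Per bolt r_n = 1.2 l_c t F_u ≤ 2.4 d t F_u; upper limit = 2.4 × 30 × 14 × 430 / 1000 = 433.4 kN.
Edge bolt: l_c = 50 − 33/2 = 33.5 mm → 1.2 × 33.5 × 14 × 430 / 1000 = 242 → r_n = 242 kN.
Interior bolts: l_c = 105 − 33 = 72 mm → 1.2 × 72 × 14 × 430 / 1000 = 520.1 → r_n = 433.4 kN.
R_n = 1 × 242 + 1 × 433.4 = 675.4 kN.
Design strength φR_n = 0.75 × 675.4 = 507 kN.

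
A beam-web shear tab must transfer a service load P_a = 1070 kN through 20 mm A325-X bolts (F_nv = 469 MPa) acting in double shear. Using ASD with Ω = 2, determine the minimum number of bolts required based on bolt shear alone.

8 bolts

A_b = π·20²/4 = 314.2 mm².
Per-bolt allowable strength R_n/Ω = 469 × 314.2 × 2 / 1000 / 2 = 147.3 kN.
n ≥ 1070 / 147.3 = 7.262 → use 8 bolts.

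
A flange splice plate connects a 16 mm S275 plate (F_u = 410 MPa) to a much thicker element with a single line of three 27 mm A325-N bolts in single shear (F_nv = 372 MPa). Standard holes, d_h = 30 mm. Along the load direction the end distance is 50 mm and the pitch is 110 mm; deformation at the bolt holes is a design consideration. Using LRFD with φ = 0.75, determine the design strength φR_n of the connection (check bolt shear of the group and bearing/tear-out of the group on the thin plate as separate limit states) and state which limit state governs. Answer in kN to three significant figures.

479 kN (bolt shear governs)

Bolt shear: A_b = π·27²/4 = 572.6 mm²; R_n = 372 × 572.6 × 3 × 1 / 1000 = 639 kN → 0.75 × 639 = 479 kN.
Bearing (1.2 l_c t F_u ≤ 2.4 d t F_u): upper limit = 2.4·27·16·410 / 1000 = 425.1 kN.
  Edge l_c = 50 − 30/2 = 35 → r_n = 275.5 kN; interior l_c = 110 − 30 = 80 → r_n = 425.1 kN.
  R_n,bearing = 1·275.5 + 2·425.1 = 1126 kN → 0.75 × 1126 = 844 kN.
Bolt shear governs: 479 kN.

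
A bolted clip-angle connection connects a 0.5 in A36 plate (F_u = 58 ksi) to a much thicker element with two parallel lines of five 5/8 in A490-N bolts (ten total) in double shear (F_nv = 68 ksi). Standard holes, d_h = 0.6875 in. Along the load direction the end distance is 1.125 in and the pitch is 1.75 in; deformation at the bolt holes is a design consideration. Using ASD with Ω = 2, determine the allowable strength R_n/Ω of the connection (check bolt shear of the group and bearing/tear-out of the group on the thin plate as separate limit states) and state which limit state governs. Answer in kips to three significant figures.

Bolt shear: A_b = π·0.625²/4 = 0.3068 in²; R_n = 68 × 0.3068 × 10 × 2 = 417.2 kips → 417.2 / 2 = 209 kips.
Bearing (1.2 l_c t F_u ≤ 2.4 d t F_u): upper limit = 2.4·0.625·0.5·58 = 43.5 kips.
  Edge l_c = 1.125 − 0.6875/2 = 0.7812 → r_n = 27.19 kips; interior l_c = 1.75 − 0.6875 = 1.062 → r_n = 36.97 kips.
  R_n,bearing = 2·27.19 + 8·36.97 = 350.2 kips → 350.2 / 2 = 175 kips.
Bearing governs: 175 kips.

175 kips (bearing governs)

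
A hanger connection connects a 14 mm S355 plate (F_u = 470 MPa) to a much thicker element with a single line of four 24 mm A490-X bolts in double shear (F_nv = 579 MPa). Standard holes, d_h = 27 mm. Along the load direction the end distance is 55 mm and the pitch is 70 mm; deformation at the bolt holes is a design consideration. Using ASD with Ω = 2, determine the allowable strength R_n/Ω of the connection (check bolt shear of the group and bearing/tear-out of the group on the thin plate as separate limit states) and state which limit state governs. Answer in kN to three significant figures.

Bolt shear: A_b = π·24²/4 = 452.4 mm²; R_n = 579 × 452.4 × 4 × 2 / 1000 = 2095 kN → 2095 / 2 = 1050 kN.
Bearing (1.2 l_c t F_u ≤ 2.4 d t F_u): upper limit = 2.4·24·14·470 / 1000 = 379 kN.
  Edge l_c = 55 − 27/2 = 41.5 → r_n = 327.7 kN; interior l_c = 70 − 27 = 43 → r_n = 339.5 kN.
  R_n,bearing = 1·327.7 + 3·339.5 = 1346 kN → 1346 / 2 = 673 kN.
Bearing governs: 673 kN.

673 kN (bearing governs)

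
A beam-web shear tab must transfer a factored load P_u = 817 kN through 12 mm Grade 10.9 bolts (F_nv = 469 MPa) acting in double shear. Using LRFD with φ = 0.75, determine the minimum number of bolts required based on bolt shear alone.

A_b = π·12²/4 = 113.1 mm².
Per-bolt design strength φR_n = 0.75 × 469 × 113.1 × 2 / 1000 = 79.56 kN.
n ≥ 817 / 79.56 = 10.27 → use 11 bolts.

11 bolts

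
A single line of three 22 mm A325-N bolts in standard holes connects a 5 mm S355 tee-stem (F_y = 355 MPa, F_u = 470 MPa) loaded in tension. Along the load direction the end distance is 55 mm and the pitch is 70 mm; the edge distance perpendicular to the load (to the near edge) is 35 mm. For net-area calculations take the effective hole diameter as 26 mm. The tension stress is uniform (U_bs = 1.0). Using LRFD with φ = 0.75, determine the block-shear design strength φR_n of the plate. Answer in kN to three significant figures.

Shear plane L_v = 55 + 2·70 = 195 mm; A_gv = 195 × 5 = 975 mm².
A_nv = (195 − 2.5·26) × 5 = 650 mm².
A_nt = (35 − 0.5·26) × 5 = 110 mm².
0.6 F_u A_nv = 183.3 kN; 0.6 F_y A_gv = 207.7 kN → shear rupture governs the shear term.
R_n = 183.3 + 1.0 × 470 × 110 / 1000 = 235 kN.
Design strength φR_n = 0.75 × 235 = 176 kN.

176 kN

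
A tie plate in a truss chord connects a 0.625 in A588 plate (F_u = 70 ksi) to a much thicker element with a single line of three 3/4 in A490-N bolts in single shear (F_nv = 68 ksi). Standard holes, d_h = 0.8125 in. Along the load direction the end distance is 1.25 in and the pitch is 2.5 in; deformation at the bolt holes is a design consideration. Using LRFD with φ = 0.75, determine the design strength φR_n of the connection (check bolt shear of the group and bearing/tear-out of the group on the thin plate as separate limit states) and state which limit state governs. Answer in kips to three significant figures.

67.6 kips (bolt shear governs)

Bolt shear: A_b = π·0.75²/4 = 0.4418 in²; R_n = 68 × 0.4418 × 3 × 1 = 90.12 kips → 0.75 × 90.12 = 67.6 kips.
Bearing (1.2 l_c t F_u ≤ 2.4 d t F_u): upper limit = 2.4·0.75·0.625·70 = 78.75 kips.
  Edge l_c = 1.25 − 0.8125/2 = 0.8438 → r_n = 44.3 kips; interior l_c = 2.5 − 0.8125 = 1.688 → r_n = 78.75 kips.
  R_n,bearing = 1·44.3 + 2·78.75 = 201.8 kips → 0.75 × 201.8 = 151 kips.
Bolt shear governs: 67.6 kips.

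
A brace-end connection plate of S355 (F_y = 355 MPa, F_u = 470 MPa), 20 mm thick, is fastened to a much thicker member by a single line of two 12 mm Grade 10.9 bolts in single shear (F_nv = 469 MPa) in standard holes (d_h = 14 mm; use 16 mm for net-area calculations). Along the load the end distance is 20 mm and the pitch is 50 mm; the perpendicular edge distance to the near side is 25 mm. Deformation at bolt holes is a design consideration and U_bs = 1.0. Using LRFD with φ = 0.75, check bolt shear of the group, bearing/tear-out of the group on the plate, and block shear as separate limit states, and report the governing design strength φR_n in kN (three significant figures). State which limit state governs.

79.6 kN (bolt shear governs)

Bolt shear: A_b = π·12²/4 = 113.1 mm²; R_n = 469 × 113.1 × 2 × 1 / 1000 = 106.1 kN → 0.75 × 106.1 = 79.6 kN.
Bearing: edge l_c = 13, r_n = 146.6 kN; interior l_c = 36, r_n = 270.7 kN; R_n = 146.6 + 1·270.7 = 417.4 kN → 313 kN.
Block shear: A_gv = 1400, A_nv = 920, A_nt = 340 mm²; R_n = min(0.6F_uA_nv, 0.6F_yA_gv) + U_bs·F_u·A_nt = 419.2 kN → 314 kN.
Bolt shear governs: 79.6 kN.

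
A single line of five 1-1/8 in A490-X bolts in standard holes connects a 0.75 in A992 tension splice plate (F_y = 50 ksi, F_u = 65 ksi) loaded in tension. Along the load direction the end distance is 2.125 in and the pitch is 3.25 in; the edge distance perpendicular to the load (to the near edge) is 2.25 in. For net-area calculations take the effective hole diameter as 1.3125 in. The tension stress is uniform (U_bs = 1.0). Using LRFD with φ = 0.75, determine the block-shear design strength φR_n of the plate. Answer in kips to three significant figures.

Shear plane L_v = 2.125 + 4·3.25 = 15.12 in; A_gv = 15.12 × 0.75 = 11.34 in².
A_nv = (15.12 − 4.5·1.3125) × 0.75 = 6.914 in².
A_nt = (2.25 − 0.5·1.3125) × 0.75 = 1.195 in².
0.6 F_u A_nv = 269.6 kips; 0.6 F_y A_gv = 340.3 kips → shear rupture governs the shear term.
R_n = 269.6 + 1.0 × 65 × 1.195 = 347.3 kips.
Design strength φR_n = 0.75 × 347.3 = 261 kips.

261 kips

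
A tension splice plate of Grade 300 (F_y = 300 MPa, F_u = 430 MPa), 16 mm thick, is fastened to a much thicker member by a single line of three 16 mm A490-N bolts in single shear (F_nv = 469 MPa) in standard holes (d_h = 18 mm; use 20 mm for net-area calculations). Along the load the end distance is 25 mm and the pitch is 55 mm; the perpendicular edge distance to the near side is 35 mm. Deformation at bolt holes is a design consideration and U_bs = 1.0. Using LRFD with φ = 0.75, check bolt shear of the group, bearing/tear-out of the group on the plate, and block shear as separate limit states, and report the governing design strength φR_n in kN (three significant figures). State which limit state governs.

Bolt shear: A_b = π·16²/4 = 201.1 mm²; R_n = 469 × 201.1 × 3 × 1 / 1000 = 282.9 kN → 0.75 × 282.9 = 212 kN.
Bearing: edge l_c = 16, r_n = 132.1 kN; interior l_c = 37, r_n = 264.2 kN; R_n = 132.1 + 2·264.2 = 660.5 kN → 495 kN.
Block shear: A_gv = 2160, A_nv = 1360, A_nt = 400 mm²; R_n = min(0.6F_uA_nv, 0.6F_yA_gv) + U_bs·F_u·A_nt = 522.9 kN → 392 kN.
Bolt shear governs: 212 kN.

212 kN (bolt shear governs)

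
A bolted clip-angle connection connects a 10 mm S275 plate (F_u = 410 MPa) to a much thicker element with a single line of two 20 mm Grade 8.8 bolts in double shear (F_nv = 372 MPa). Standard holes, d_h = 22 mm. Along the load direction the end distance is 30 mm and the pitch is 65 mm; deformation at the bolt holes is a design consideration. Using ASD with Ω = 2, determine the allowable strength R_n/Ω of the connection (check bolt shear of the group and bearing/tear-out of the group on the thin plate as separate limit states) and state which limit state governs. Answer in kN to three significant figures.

145 kN (bearing governs)

Bolt shear: A_b = π·20²/4 = 314.2 mm²; R_n = 372 × 314.2 × 2 × 2 / 1000 = 467.5 kN → 467.5 / 2 = 234 kN.
Bearing (1.2 l_c t F_u ≤ 2.4 d t F_u): upper limit = 2.4·20·10·410 / 1000 = 196.8 kN.
  Edge l_c = 30 − 22/2 = 19 → r_n = 93.48 kN; interior l_c = 65 − 22 = 43 → r_n = 196.8 kN.
  R_n,bearing = 1·93.48 + 1·196.8 = 290.3 kN → 290.3 / 2 = 145 kN.
Bearing governs: 145 kN.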